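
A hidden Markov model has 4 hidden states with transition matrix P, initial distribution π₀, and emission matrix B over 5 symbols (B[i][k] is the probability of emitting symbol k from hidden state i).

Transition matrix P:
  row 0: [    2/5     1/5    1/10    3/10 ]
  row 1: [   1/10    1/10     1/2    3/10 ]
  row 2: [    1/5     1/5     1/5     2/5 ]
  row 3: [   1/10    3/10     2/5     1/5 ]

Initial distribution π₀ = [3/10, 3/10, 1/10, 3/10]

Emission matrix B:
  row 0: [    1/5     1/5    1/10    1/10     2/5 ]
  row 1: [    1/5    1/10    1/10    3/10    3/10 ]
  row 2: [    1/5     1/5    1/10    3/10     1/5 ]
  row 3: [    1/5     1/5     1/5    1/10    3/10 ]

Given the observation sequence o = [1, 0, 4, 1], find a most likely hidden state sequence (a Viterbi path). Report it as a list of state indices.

path = [0, 0, 0, 0]

t=0: δ = [6.000e-02, 3.000e-02, 2.000e-02, 6.000e-02]  (obs o_0=1)
t=1: δ = [4.800e-03, 3.600e-03, 4.800e-03, 3.600e-03]  ψ = [0, 3, 3, 0]  (obs o_1=0)
t=2: δ = [7.680e-04, 3.240e-04, 3.600e-04, 5.760e-04]  ψ = [0, 3, 1, 2]  (obs o_2=4)
t=3: δ = [6.144e-05, 1.728e-05, 4.608e-05, 4.608e-05]  ψ = [0, 3, 3, 0]  (obs o_3=1)
backtrack: best end state = 0; path = [0, 0, 0, 0]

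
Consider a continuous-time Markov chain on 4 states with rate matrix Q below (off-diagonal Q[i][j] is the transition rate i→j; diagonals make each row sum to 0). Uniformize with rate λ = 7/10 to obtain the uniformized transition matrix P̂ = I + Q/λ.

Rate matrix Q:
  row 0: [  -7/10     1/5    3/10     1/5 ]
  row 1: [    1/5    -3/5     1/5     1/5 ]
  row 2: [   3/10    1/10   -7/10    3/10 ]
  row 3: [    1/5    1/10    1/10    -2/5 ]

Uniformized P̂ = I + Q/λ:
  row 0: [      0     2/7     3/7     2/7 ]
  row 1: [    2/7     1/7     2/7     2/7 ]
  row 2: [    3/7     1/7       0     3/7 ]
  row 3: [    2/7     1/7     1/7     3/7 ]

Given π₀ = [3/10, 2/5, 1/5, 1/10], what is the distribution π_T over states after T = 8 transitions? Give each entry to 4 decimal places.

π = [0.2455, 0.1779, 0.2085, 0.3681]

t=0: π = [0.3000, 0.4000, 0.2000, 0.1000]
t=1: π = [0.2286, 0.1857, 0.2571, 0.3286]
t=2: π = [0.2571, 0.1755, 0.1980, 0.3694]
t=3: π = [0.2405, 0.1796, 0.2131, 0.3668]
t=4: π = [0.2474, 0.1772, 0.2068, 0.3686]
t=5: π = [0.2446, 0.1782, 0.2093, 0.3679]
t=6: π = [0.2457, 0.1778, 0.2083, 0.3682]
t=7: π = [0.2453, 0.1780, 0.2087, 0.3681]
t=8: π = [0.2455, 0.1779, 0.2085, 0.3681]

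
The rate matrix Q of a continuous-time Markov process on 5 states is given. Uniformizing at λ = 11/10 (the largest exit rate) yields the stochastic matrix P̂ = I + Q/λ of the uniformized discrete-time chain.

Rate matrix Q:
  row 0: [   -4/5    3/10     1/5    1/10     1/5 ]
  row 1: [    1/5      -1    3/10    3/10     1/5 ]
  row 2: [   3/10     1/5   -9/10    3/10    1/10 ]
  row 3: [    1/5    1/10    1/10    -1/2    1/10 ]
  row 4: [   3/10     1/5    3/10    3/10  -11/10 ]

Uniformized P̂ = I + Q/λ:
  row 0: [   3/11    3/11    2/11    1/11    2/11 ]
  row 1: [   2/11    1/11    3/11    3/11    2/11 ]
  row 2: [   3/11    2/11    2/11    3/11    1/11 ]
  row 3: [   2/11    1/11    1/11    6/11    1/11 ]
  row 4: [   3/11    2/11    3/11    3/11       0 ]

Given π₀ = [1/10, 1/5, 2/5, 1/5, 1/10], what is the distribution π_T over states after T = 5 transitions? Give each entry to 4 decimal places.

t=0: π = [0.1000, 0.2000, 0.4000, 0.2000, 0.1000]
t=1: π = [0.2364, 0.1545, 0.1909, 0.3091, 0.1091]
t=2: π = [0.2306, 0.1612, 0.1777, 0.3140, 0.1165]
t=3: π = [0.2295, 0.1596, 0.1785, 0.3165, 0.1159]
t=4: π = [0.2295, 0.1594, 0.1781, 0.3173, 0.1157]
t=5: π = [0.2294, 0.1593, 0.1780, 0.3175, 0.1157]

π = [0.2294, 0.1593, 0.1780, 0.3175, 0.1157]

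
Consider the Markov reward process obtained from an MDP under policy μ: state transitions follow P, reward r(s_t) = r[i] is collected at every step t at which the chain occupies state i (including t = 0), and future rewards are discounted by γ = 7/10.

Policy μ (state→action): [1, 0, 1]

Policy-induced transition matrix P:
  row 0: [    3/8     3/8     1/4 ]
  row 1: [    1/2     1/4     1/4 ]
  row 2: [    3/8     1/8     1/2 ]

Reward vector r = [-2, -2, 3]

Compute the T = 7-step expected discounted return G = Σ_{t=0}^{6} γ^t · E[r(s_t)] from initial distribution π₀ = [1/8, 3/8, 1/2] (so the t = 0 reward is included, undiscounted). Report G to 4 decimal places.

G = -0.0095

t=0: π = [0.1250, 0.3750, 0.5000], E[r] = 0.5000, γ^t·E[r] = 0.500000, running G = 0.500000
t=1: π = [0.4219, 0.2031, 0.3750], E[r] = -0.1250, γ^t·E[r] = -0.087500, running G = 0.412500
t=2: π = [0.4004, 0.2559, 0.3438], E[r] = -0.2813, γ^t·E[r] = -0.137813, running G = 0.274688
t=3: π = [0.4070, 0.2571, 0.3359], E[r] = -0.3203, γ^t·E[r] = -0.109867, running G = 0.164820
t=4: π = [0.4071, 0.2589, 0.3340], E[r] = -0.3301, γ^t·E[r] = -0.079252, running G = 0.085569
t=5: π = [0.4074, 0.2591, 0.3335], E[r] = -0.3325, γ^t·E[r] = -0.055887, running G = 0.029682
t=6: π = [0.4074, 0.2592, 0.3334], E[r] = -0.3331, γ^t·E[r] = -0.039192, running G = -0.009510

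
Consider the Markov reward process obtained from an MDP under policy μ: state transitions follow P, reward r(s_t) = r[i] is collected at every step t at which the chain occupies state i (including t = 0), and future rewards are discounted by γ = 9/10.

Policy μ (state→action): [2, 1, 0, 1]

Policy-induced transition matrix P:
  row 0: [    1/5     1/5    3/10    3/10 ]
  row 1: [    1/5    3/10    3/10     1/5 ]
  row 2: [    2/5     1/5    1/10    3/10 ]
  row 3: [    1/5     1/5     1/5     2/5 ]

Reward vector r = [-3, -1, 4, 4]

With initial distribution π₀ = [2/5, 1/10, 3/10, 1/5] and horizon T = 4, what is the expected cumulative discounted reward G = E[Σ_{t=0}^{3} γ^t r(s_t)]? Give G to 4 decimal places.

t=0: π = [0.4000, 0.1000, 0.3000, 0.2000], E[r] = 0.7000, γ^t·E[r] = 0.700000, running G = 0.700000
t=1: π = [0.2600, 0.2100, 0.2200, 0.3100], E[r] = 1.1300, γ^t·E[r] = 1.017000, running G = 1.717000
t=2: π = [0.2440, 0.2210, 0.2250, 0.3100], E[r] = 1.1870, γ^t·E[r] = 0.961470, running G = 2.678470
t=3: π = [0.2450, 0.2221, 0.2240, 0.3089], E[r] = 1.1745, γ^t·E[r] = 0.856211, running G = 3.534681

G = 3.5347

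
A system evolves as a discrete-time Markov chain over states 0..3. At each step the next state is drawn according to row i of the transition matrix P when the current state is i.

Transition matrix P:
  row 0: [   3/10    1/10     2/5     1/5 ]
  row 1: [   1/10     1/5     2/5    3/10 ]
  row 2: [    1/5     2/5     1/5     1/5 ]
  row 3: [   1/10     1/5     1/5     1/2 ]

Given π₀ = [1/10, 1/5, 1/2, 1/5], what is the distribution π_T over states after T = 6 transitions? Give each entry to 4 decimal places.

π = [0.1600, 0.2400, 0.2800, 0.3200]

t=0: π = [0.1000, 0.2000, 0.5000, 0.2000]
t=1: π = [0.1700, 0.2900, 0.2600, 0.2800]
t=2: π = [0.1600, 0.2350, 0.2920, 0.3130]
t=3: π = [0.1612, 0.2424, 0.2790, 0.3174]
t=4: π = [0.1601, 0.2397, 0.2807, 0.3195]
t=5: π = [0.1601, 0.2401, 0.2800, 0.3198]
t=6: π = [0.1600, 0.2400, 0.2800, 0.3200]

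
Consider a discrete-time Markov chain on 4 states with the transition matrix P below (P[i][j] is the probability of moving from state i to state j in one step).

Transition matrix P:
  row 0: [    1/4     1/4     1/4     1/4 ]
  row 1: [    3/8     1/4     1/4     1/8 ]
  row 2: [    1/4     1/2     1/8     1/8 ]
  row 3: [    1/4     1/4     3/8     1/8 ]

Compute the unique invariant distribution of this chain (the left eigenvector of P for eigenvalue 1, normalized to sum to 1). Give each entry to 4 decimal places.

π = [0.2888, 0.3100, 0.2401, 0.1611]

Balance equations π_j = Σ_i π_i·P[i][j]:
  π_0 = 1/4·π_0 + 3/8·π_1 + 1/4·π_2 + 1/4·π_3
  π_1 = 1/4·π_0 + 1/4·π_1 + 1/2·π_2 + 1/4·π_3
  π_2 = 1/4·π_0 + 1/4·π_1 + 1/8·π_2 + 3/8·π_3
  normalize: π_0 + π_1 + π_2 + π_3 = 1
Solving the linear system gives exactly π = [95/329, 102/329, 79/329, 53/329].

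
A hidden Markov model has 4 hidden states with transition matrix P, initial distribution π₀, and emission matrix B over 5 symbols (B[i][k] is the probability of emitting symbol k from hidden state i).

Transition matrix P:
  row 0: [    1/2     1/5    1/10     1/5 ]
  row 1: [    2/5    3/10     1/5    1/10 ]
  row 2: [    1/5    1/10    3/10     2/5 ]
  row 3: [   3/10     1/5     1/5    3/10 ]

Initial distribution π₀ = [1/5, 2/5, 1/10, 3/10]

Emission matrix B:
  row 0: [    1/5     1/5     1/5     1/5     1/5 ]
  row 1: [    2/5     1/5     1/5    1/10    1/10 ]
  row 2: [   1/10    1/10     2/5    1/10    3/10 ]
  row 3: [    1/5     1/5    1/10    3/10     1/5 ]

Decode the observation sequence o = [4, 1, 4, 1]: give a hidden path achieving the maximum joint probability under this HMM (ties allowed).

path = [0, 0, 0, 0]

t=0: δ = [4.000e-02, 4.000e-02, 3.000e-02, 6.000e-02]  (obs o_0=4)
t=1: δ = [4.000e-03, 2.400e-03, 1.200e-03, 3.600e-03]  ψ = [0, 1, 3, 3]  (obs o_1=1)
t=2: δ = [4.000e-04, 8.000e-05, 2.160e-04, 2.160e-04]  ψ = [0, 0, 3, 3]  (obs o_2=4)
t=3: δ = [4.000e-05, 1.600e-05, 6.480e-06, 1.728e-05]  ψ = [0, 0, 2, 2]  (obs o_3=1)
backtrack: best end state = 0; path = [0, 0, 0, 0]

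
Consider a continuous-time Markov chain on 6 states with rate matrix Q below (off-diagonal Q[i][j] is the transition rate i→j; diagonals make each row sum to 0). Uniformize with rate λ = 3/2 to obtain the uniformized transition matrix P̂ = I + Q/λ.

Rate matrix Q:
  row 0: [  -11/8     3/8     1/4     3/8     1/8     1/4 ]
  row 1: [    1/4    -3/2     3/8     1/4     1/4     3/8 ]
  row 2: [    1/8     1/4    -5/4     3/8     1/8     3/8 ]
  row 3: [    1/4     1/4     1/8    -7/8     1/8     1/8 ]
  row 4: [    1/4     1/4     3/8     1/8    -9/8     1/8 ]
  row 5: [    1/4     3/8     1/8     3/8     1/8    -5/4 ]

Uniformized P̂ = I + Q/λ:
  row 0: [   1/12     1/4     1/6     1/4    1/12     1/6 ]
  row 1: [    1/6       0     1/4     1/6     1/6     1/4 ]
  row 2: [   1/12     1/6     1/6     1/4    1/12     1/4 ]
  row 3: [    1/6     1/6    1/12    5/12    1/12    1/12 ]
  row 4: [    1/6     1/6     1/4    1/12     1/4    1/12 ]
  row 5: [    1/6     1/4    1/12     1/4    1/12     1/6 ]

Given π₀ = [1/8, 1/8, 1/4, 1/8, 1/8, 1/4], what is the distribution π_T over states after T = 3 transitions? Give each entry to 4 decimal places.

π = [0.1418, 0.1651, 0.1549, 0.2595, 0.1165, 0.1622]

t=0: π = [0.1250, 0.1250, 0.2500, 0.1250, 0.1250, 0.2500]
t=1: π = [0.1354, 0.1771, 0.1563, 0.2396, 0.1146, 0.1771]
t=2: π = [0.1424, 0.1632, 0.1563, 0.2561, 0.1172, 0.1649]
t=3: π = [0.1418, 0.1651, 0.1549, 0.2595, 0.1165, 0.1622]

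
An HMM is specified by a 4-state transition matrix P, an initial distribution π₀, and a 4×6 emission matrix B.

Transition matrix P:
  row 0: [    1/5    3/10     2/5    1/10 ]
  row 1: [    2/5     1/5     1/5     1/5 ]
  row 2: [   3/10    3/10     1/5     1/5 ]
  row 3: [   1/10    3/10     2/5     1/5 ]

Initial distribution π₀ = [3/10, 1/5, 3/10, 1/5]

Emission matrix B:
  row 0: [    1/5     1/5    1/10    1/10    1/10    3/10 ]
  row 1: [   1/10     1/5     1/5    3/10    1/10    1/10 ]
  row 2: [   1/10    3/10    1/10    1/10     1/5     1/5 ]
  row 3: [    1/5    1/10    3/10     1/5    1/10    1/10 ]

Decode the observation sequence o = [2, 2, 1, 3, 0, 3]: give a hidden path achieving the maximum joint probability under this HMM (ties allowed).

t=0: δ = [3.000e-02, 4.000e-02, 3.000e-02, 6.000e-02]  (obs o_0=2)
t=1: δ = [1.600e-03, 3.600e-03, 2.400e-03, 3.600e-03]  ψ = [1, 3, 3, 3]  (obs o_1=2)
t=2: δ = [2.880e-04, 2.160e-04, 4.320e-04, 7.200e-05]  ψ = [1, 3, 3, 1]  (obs o_2=1)
t=3: δ = [1.296e-05, 3.888e-05, 1.152e-05, 1.728e-05]  ψ = [2, 2, 0, 2]  (obs o_3=3)
t=4: δ = [3.110e-06, 7.776e-07, 7.776e-07, 1.555e-06]  ψ = [1, 1, 1, 1]  (obs o_4=0)
t=5: δ = [6.221e-08, 2.799e-07, 1.244e-07, 6.221e-08]  ψ = [0, 0, 0, 0]  (obs o_5=3)
backtrack: best end state = 1; path = [3, 3, 2, 1, 0, 1]

path = [3, 3, 2, 1, 0, 1]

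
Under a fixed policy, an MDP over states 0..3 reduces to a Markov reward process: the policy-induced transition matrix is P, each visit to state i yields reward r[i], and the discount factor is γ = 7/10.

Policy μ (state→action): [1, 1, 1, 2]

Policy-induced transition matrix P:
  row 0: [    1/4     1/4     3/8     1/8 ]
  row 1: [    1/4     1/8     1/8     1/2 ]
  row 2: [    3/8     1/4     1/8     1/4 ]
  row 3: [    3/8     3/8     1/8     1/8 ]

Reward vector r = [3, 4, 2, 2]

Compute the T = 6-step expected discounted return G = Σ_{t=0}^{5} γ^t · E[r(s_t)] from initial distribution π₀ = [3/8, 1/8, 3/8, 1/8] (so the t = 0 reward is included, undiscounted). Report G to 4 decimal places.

t=0: π = [0.3750, 0.1250, 0.3750, 0.1250], E[r] = 2.6250, γ^t·E[r] = 2.625000, running G = 2.625000
t=1: π = [0.3125, 0.2500, 0.2188, 0.2188], E[r] = 2.8125, γ^t·E[r] = 1.968750, running G = 4.593750
t=2: π = [0.3047, 0.2461, 0.2031, 0.2461], E[r] = 2.7969, γ^t·E[r] = 1.370469, running G = 5.964219
t=3: π = [0.3062, 0.2500, 0.2012, 0.2427], E[r] = 2.8062, γ^t·E[r] = 0.962510, running G = 6.926729
t=4: π = [0.3055, 0.2491, 0.2015, 0.2439], E[r] = 2.8036, γ^t·E[r] = 0.673156, running G = 7.599885
t=5: π = [0.3057, 0.2494, 0.2014, 0.2436], E[r] = 2.8044, γ^t·E[r] = 0.471333, running G = 8.071218

G = 8.0712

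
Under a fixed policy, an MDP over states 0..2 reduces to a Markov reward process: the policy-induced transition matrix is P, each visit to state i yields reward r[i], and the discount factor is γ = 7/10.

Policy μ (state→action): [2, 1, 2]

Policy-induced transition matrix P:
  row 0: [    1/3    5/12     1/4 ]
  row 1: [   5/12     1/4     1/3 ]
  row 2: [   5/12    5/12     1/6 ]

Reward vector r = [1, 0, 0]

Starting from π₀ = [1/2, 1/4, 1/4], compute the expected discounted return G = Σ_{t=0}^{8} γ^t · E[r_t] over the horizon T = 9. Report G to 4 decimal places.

G = 1.3393

t=0: π = [0.5000, 0.2500, 0.2500], E[r] = 0.5000, γ^t·E[r] = 0.500000, running G = 0.500000
t=1: π = [0.3750, 0.3750, 0.2500], E[r] = 0.3750, γ^t·E[r] = 0.262500, running G = 0.762500
t=2: π = [0.3854, 0.3542, 0.2604], E[r] = 0.3854, γ^t·E[r] = 0.188854, running G = 0.951354
t=3: π = [0.3845, 0.3576, 0.2578], E[r] = 0.3845, γ^t·E[r] = 0.131900, running G = 1.083254
t=4: π = [0.3846, 0.3571, 0.2583], E[r] = 0.3846, γ^t·E[r] = 0.092347, running G = 1.175602
t=5: π = [0.3846, 0.3572, 0.2582], E[r] = 0.3846, γ^t·E[r] = 0.064642, running G = 1.240244
t=6: π = [0.3846, 0.3571, 0.2582], E[r] = 0.3846, γ^t·E[r] = 0.045250, running G = 1.285494
t=7: π = [0.3846, 0.3571, 0.2582], E[r] = 0.3846, γ^t·E[r] = 0.031675, running G = 1.317168
t=8: π = [0.3846, 0.3571, 0.2582], E[r] = 0.3846, γ^t·E[r] = 0.022172, running G = 1.339341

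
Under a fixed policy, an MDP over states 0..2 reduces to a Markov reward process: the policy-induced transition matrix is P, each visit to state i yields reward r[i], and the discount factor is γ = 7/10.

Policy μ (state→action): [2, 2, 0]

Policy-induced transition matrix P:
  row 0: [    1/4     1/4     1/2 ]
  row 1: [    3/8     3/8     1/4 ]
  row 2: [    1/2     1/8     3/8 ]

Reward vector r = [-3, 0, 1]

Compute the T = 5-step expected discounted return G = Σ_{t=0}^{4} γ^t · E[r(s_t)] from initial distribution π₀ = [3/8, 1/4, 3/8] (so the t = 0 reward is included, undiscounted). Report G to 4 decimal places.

t=0: π = [0.3750, 0.2500, 0.3750], E[r] = -0.7500, γ^t·E[r] = -0.750000, running G = -0.750000
t=1: π = [0.3750, 0.2344, 0.3906], E[r] = -0.7344, γ^t·E[r] = -0.514063, running G = -1.264063
t=2: π = [0.3770, 0.2305, 0.3926], E[r] = -0.7383, γ^t·E[r] = -0.361758, running G = -1.625820
t=3: π = [0.3770, 0.2297, 0.3933], E[r] = -0.7375, γ^t·E[r] = -0.252979, running G = -1.878800
t=4: π = [0.3770, 0.2296, 0.3934], E[r] = -0.7377, γ^t·E[r] = -0.177129, running G = -2.055929

G = -2.0559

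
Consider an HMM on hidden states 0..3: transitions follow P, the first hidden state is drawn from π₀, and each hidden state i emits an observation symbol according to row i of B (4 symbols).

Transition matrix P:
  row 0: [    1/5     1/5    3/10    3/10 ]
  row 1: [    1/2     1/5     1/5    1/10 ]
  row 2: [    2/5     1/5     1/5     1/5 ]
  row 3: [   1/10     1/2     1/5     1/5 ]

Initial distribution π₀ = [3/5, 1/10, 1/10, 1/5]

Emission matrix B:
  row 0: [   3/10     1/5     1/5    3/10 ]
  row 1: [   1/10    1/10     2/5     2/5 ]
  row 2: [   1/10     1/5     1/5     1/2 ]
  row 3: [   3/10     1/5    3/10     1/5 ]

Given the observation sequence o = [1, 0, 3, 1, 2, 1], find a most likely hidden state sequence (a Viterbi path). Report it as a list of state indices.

path = [0, 3, 1, 0, 1, 0]

t=0: δ = [1.200e-01, 1.000e-02, 2.000e-02, 4.000e-02]  (obs o_0=1)
t=1: δ = [7.200e-03, 2.400e-03, 3.600e-03, 1.080e-02]  ψ = [0, 0, 0, 0]  (obs o_1=0)
t=2: δ = [4.320e-04, 2.160e-03, 1.080e-03, 4.320e-04]  ψ = [0, 3, 0, 0]  (obs o_2=3)
t=3: δ = [2.160e-04, 4.320e-05, 8.640e-05, 4.320e-05]  ψ = [1, 1, 1, 1]  (obs o_3=1)
t=4: δ = [8.640e-06, 1.728e-05, 1.296e-05, 1.944e-05]  ψ = [0, 0, 0, 0]  (obs o_4=2)
t=5: δ = [1.728e-06, 9.720e-07, 7.776e-07, 7.776e-07]  ψ = [1, 3, 3, 3]  (obs o_5=1)
backtrack: best end state = 0; path = [0, 3, 1, 0, 1, 0]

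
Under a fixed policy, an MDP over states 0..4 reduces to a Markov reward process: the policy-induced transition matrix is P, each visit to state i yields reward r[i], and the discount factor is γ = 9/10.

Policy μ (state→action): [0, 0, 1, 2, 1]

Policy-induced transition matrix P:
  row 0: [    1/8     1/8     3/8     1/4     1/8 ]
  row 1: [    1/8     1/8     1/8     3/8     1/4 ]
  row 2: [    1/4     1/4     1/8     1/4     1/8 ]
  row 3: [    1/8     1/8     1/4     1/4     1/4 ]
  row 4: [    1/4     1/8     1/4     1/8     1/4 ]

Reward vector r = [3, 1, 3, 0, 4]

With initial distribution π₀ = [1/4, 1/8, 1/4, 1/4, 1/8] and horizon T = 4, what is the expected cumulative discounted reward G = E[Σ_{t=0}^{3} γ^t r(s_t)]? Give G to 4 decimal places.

t=0: π = [0.2500, 0.1250, 0.2500, 0.2500, 0.1250], E[r] = 2.1250, γ^t·E[r] = 2.125000, running G = 2.125000
t=1: π = [0.1719, 0.1563, 0.2344, 0.2500, 0.1875], E[r] = 2.1250, γ^t·E[r] = 1.912500, running G = 4.037500
t=2: π = [0.1777, 0.1543, 0.2227, 0.2461, 0.1992], E[r] = 2.1523, γ^t·E[r] = 1.743398, running G = 5.780898
t=3: π = [0.1777, 0.1528, 0.2251, 0.2444, 0.2000], E[r] = 2.1611, γ^t·E[r] = 1.575466, running G = 7.356364

G = 7.3564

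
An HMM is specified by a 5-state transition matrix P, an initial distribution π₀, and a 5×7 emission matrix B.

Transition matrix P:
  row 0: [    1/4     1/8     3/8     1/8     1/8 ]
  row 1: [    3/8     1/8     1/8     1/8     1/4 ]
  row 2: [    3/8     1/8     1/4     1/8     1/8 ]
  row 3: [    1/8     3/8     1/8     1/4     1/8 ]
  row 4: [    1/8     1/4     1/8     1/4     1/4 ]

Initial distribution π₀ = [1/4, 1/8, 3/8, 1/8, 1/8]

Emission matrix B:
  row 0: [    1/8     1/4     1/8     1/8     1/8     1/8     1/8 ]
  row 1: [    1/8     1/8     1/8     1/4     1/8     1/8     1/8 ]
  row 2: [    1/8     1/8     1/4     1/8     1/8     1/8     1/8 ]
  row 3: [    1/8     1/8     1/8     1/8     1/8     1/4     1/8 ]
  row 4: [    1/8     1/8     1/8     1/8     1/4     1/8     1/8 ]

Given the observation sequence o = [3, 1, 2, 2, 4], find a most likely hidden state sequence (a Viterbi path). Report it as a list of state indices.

path = [2, 0, 2, 2, 0]

t=0: δ = [3.125e-02, 3.125e-02, 4.688e-02, 1.562e-02, 1.562e-02]  (obs o_0=3)
t=1: δ = [4.395e-03, 7.324e-04, 1.465e-03, 7.324e-04, 9.766e-04]  ψ = [2, 2, 0, 2, 1]  (obs o_1=1)
t=2: δ = [1.373e-04, 6.866e-05, 4.120e-04, 6.866e-05, 6.866e-05]  ψ = [0, 0, 0, 0, 0]  (obs o_2=2)
t=3: δ = [1.931e-05, 6.437e-06, 2.575e-05, 6.437e-06, 6.437e-06]  ψ = [2, 2, 2, 2, 2]  (obs o_3=2)
t=4: δ = [1.207e-06, 4.023e-07, 9.052e-07, 4.023e-07, 8.047e-07]  ψ = [2, 2, 0, 2, 2]  (obs o_4=4)
backtrack: best end state = 0; path = [2, 0, 2, 2, 0]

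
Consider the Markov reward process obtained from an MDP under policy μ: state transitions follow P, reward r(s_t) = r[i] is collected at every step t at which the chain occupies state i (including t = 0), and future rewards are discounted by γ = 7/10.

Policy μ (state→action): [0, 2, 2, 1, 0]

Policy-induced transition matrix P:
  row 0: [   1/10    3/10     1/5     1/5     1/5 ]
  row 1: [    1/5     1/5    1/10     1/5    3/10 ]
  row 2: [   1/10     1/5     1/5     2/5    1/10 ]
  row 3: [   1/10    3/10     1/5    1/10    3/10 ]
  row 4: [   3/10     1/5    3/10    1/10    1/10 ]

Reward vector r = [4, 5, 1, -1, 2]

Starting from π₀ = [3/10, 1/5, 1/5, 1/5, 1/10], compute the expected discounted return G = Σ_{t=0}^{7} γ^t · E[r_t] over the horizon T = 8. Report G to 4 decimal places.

G = 7.1862

t=0: π = [0.3000, 0.2000, 0.2000, 0.2000, 0.1000], E[r] = 2.4000, γ^t·E[r] = 2.400000, running G = 2.400000
t=1: π = [0.1400, 0.2500, 0.1900, 0.2100, 0.2100], E[r] = 2.2100, γ^t·E[r] = 1.547000, running G = 3.947000
t=2: π = [0.1670, 0.2350, 0.1960, 0.1960, 0.2060], E[r] = 2.2550, γ^t·E[r] = 1.104950, running G = 5.051950
t=3: π = [0.1647, 0.2363, 0.1971, 0.1990, 0.2029], E[r] = 2.2442, γ^t·E[r] = 0.769761, running G = 5.821711
t=4: π = [0.1642, 0.2364, 0.1967, 0.1992, 0.2035], E[r] = 2.2432, γ^t·E[r] = 0.538588, running G = 6.360298
t=5: π = [0.1643, 0.2363, 0.1967, 0.1991, 0.2035], E[r] = 2.2438, γ^t·E[r] = 0.377121, running G = 6.737419
t=6: π = [0.1643, 0.2363, 0.1967, 0.1991, 0.2035], E[r] = 2.2437, γ^t·E[r] = 0.263973, running G = 7.001392
t=7: π = [0.1643, 0.2363, 0.1967, 0.1991, 0.2035], E[r] = 2.2437, γ^t·E[r] = 0.184781, running G = 7.186173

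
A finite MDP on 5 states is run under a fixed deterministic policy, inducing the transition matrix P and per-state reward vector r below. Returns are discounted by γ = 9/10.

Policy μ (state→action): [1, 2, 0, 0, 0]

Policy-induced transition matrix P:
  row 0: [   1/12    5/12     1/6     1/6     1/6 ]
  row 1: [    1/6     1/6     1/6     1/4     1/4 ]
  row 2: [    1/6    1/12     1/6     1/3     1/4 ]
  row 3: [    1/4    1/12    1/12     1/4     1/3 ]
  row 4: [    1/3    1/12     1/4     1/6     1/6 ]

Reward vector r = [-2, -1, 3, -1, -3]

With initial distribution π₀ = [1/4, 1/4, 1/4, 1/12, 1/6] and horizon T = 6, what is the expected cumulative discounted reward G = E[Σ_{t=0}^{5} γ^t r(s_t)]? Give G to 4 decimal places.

t=0: π = [0.2500, 0.2500, 0.2500, 0.0833, 0.1667], E[r] = -0.5833, γ^t·E[r] = -0.583333, running G = -0.583333
t=1: π = [0.1806, 0.1875, 0.1736, 0.2361, 0.2222], E[r] = -0.9306, γ^t·E[r] = -0.837500, running G = -1.420833
t=2: π = [0.2083, 0.1591, 0.1655, 0.2309, 0.2361], E[r] = -1.0185, γ^t·E[r] = -0.825000, running G = -2.245833
t=3: π = [0.2079, 0.1660, 0.1671, 0.2268, 0.2322], E[r] = -1.0039, γ^t·E[r] = -0.731848, running G = -2.977681
t=4: π = [0.2069, 0.1665, 0.1671, 0.2272, 0.2322], E[r] = -1.0029, γ^t·E[r] = -0.658001, running G = -3.635682
t=5: π = [0.2071, 0.1662, 0.1671, 0.2273, 0.2323], E[r] = -1.0034, γ^t·E[r] = -0.592510, running G = -4.228192

G = -4.2282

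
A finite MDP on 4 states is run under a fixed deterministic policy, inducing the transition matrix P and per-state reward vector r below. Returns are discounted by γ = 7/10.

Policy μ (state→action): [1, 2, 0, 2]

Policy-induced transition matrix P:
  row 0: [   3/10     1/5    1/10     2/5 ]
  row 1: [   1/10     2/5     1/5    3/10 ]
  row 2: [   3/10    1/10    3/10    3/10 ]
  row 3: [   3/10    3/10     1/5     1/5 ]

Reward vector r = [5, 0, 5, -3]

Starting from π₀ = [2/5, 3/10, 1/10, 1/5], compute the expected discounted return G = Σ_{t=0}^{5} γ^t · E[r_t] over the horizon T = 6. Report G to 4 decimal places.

t=0: π = [0.4000, 0.3000, 0.1000, 0.2000], E[r] = 1.9000, γ^t·E[r] = 1.900000, running G = 1.900000
t=1: π = [0.2400, 0.2700, 0.1700, 0.3200], E[r] = 1.0900, γ^t·E[r] = 0.763000, running G = 2.663000
t=2: π = [0.2460, 0.2690, 0.1930, 0.2920], E[r] = 1.3190, γ^t·E[r] = 0.646310, running G = 3.309310
t=3: π = [0.2462, 0.2637, 0.1947, 0.2954], E[r] = 1.3183, γ^t·E[r] = 0.452177, running G = 3.761487
t=4: π = [0.2473, 0.2628, 0.1949, 0.2951], E[r] = 1.3253, γ^t·E[r] = 0.318207, running G = 4.079694
t=5: π = [0.2474, 0.2626, 0.1948, 0.2952], E[r] = 1.3253, γ^t·E[r] = 0.222748, running G = 4.302442

G = 4.3024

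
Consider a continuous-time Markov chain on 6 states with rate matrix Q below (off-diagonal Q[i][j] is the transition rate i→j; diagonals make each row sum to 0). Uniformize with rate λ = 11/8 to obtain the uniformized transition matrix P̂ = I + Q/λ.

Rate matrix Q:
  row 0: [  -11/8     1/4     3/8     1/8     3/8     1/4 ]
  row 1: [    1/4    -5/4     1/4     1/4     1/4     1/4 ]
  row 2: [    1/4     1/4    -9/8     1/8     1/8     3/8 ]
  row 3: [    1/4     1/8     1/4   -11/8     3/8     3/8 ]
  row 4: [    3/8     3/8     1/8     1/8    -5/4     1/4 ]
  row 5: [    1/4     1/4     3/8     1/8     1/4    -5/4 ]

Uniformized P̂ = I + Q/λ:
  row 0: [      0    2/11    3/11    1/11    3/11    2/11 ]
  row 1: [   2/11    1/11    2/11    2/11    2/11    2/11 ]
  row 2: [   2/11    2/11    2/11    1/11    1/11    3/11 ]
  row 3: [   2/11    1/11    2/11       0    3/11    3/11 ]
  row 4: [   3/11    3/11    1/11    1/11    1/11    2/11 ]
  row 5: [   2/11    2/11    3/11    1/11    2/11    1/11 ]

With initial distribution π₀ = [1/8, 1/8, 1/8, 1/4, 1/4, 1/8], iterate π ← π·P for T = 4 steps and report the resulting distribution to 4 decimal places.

π = [0.1670, 0.1729, 0.1989, 0.0977, 0.1723, 0.1913]

t=0: π = [0.1250, 0.1250, 0.1250, 0.2500, 0.2500, 0.1250]
t=1: π = [0.1818, 0.1705, 0.1818, 0.0795, 0.1818, 0.2045]
t=2: π = [0.1653, 0.1756, 0.2004, 0.0992, 0.1725, 0.1870]
t=3: π = [0.1674, 0.1725, 0.1982, 0.0979, 0.1720, 0.1921]
t=4: π = [0.1670, 0.1729, 0.1989, 0.0977, 0.1723, 0.1913]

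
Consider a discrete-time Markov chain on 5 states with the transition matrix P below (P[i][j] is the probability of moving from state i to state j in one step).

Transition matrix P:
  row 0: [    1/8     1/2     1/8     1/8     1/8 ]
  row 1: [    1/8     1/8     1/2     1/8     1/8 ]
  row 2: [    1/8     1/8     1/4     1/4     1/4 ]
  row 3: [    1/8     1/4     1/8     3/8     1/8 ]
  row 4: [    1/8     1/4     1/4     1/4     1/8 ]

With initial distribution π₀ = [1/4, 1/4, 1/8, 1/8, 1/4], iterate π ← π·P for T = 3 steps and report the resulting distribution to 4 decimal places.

π = [0.1250, 0.2200, 0.2598, 0.2358, 0.1594]

t=0: π = [0.2500, 0.2500, 0.1250, 0.1250, 0.2500]
t=1: π = [0.1250, 0.2656, 0.2656, 0.2031, 0.1406]
t=2: π = [0.1250, 0.2148, 0.2754, 0.2266, 0.1582]
t=3: π = [0.1250, 0.2200, 0.2598, 0.2358, 0.1594]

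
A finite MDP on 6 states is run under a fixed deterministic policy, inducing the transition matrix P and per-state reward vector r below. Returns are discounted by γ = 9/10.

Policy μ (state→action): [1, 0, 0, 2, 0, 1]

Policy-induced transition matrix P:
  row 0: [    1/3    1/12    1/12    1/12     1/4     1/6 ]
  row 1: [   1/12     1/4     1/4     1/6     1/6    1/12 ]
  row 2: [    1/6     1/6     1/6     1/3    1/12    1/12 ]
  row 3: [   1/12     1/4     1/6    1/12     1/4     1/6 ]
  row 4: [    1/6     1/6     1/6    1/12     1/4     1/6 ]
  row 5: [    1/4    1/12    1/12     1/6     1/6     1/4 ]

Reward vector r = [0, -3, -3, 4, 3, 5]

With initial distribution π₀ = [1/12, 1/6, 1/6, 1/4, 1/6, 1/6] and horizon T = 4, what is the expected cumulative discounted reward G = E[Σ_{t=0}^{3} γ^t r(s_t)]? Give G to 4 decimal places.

t=0: π = [0.0833, 0.1667, 0.1667, 0.2500, 0.1667, 0.1667], E[r] = 1.3333, γ^t·E[r] = 1.333333, running G = 1.333333
t=1: π = [0.1597, 0.1806, 0.1597, 0.1528, 0.1944, 0.1528], E[r] = 0.9375, γ^t·E[r] = 0.843750, running G = 2.177083
t=2: π = [0.1782, 0.1684, 0.1557, 0.1510, 0.1956, 0.1510], E[r] = 0.9740, γ^t·E[r] = 0.788906, running G = 2.965990
t=3: π = [0.1823, 0.1658, 0.1533, 0.1489, 0.1974, 0.1522], E[r] = 0.9917, γ^t·E[r] = 0.722953, running G = 3.688943

G = 3.6889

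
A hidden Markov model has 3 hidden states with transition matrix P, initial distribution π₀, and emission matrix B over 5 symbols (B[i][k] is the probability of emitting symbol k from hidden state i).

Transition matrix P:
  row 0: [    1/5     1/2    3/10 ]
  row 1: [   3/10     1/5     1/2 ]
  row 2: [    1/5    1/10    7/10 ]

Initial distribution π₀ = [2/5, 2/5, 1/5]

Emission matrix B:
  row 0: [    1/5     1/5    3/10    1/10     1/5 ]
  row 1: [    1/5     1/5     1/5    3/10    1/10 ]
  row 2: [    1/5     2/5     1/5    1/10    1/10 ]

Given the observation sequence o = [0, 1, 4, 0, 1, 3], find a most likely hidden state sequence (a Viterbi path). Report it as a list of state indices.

path = [1, 2, 2, 2, 2, 2]

t=0: δ = [8.000e-02, 8.000e-02, 4.000e-02]  (obs o_0=0)
t=1: δ = [4.800e-03, 8.000e-03, 1.600e-02]  ψ = [1, 0, 1]  (obs o_1=1)
t=2: δ = [6.400e-04, 2.400e-04, 1.120e-03]  ψ = [2, 0, 2]  (obs o_2=4)
t=3: δ = [4.480e-05, 6.400e-05, 1.568e-04]  ψ = [2, 0, 2]  (obs o_3=0)
t=4: δ = [6.272e-06, 4.480e-06, 4.390e-05]  ψ = [2, 0, 2]  (obs o_4=1)
t=5: δ = [8.781e-07, 1.317e-06, 3.073e-06]  ψ = [2, 2, 2]  (obs o_5=3)
backtrack: best end state = 2; path = [1, 2, 2, 2, 2, 2]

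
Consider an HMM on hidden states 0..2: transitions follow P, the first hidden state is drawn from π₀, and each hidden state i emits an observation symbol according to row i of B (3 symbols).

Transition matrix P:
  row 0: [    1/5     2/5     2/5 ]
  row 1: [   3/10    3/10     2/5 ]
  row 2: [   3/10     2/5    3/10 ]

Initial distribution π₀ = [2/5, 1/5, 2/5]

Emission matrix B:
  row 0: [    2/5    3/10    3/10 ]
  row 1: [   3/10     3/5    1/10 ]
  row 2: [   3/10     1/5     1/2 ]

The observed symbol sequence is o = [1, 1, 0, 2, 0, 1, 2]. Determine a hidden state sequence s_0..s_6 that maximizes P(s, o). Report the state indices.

t=0: δ = [1.200e-01, 1.200e-01, 8.000e-02]  (obs o_0=1)
t=1: δ = [1.080e-02, 2.880e-02, 9.600e-03]  ψ = [1, 0, 0]  (obs o_1=1)
t=2: δ = [3.456e-03, 2.592e-03, 3.456e-03]  ψ = [1, 1, 1]  (obs o_2=0)
t=3: δ = [3.110e-04, 1.382e-04, 6.912e-04]  ψ = [2, 0, 0]  (obs o_3=2)
t=4: δ = [8.294e-05, 8.294e-05, 6.221e-05]  ψ = [2, 2, 2]  (obs o_4=0)
t=5: δ = [7.465e-06, 1.991e-05, 6.636e-06]  ψ = [1, 0, 0]  (obs o_5=1)
t=6: δ = [1.792e-06, 5.972e-07, 3.981e-06]  ψ = [1, 1, 1]  (obs o_6=2)
backtrack: best end state = 2; path = [0, 1, 0, 2, 0, 1, 2]

path = [0, 1, 0, 2, 0, 1, 2]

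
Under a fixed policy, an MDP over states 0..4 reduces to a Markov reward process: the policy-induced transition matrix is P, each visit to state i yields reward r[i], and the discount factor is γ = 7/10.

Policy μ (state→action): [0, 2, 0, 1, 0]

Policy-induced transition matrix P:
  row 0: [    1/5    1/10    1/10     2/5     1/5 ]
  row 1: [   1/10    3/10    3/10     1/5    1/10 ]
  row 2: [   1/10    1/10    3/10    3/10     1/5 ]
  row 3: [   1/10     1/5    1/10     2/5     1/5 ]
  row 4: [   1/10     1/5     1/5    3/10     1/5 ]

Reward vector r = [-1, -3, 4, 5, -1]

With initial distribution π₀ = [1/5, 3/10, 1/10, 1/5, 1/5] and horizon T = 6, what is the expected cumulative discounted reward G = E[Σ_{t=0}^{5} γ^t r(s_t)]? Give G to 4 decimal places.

t=0: π = [0.2000, 0.3000, 0.1000, 0.2000, 0.2000], E[r] = 0.1000, γ^t·E[r] = 0.100000, running G = 0.100000
t=1: π = [0.1200, 0.2000, 0.2000, 0.3100, 0.1700], E[r] = 1.4600, γ^t·E[r] = 1.022000, running G = 1.122000
t=2: π = [0.1120, 0.1880, 0.1970, 0.3230, 0.1800], E[r] = 1.5470, γ^t·E[r] = 0.758030, running G = 1.880030
t=3: π = [0.1112, 0.1879, 0.1950, 0.3247, 0.1812], E[r] = 1.5474, γ^t·E[r] = 0.530758, running G = 2.410788
t=4: π = [0.1111, 0.1882, 0.1947, 0.3248, 0.1812], E[r] = 1.5460, γ^t·E[r] = 0.371185, running G = 2.781973
t=5: π = [0.1111, 0.1882, 0.1947, 0.3248, 0.1812], E[r] = 1.5457, γ^t·E[r] = 0.259778, running G = 3.041751

G = 3.0418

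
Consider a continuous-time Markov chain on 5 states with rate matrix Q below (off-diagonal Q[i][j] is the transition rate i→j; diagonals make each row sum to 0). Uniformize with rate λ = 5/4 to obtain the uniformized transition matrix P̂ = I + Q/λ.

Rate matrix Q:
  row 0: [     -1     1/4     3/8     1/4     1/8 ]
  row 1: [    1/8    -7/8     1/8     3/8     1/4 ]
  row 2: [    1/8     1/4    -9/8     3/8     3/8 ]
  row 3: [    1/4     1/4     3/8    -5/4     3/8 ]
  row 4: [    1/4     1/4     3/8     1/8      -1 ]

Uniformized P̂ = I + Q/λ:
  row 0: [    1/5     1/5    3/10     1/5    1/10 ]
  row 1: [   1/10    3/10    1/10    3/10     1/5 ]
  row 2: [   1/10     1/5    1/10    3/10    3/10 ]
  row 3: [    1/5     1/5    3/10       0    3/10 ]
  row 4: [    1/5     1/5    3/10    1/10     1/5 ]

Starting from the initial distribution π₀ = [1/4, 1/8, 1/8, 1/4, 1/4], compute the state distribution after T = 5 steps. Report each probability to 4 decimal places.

π = [0.1565, 0.2222, 0.2130, 0.1841, 0.2241]

t=0: π = [0.2500, 0.1250, 0.1250, 0.2500, 0.2500]
t=1: π = [0.1750, 0.2125, 0.2500, 0.1500, 0.2125]
t=2: π = [0.1538, 0.2213, 0.2075, 0.1950, 0.2225]
t=3: π = [0.1571, 0.2221, 0.2143, 0.1816, 0.2249]
t=4: π = [0.1564, 0.2222, 0.2127, 0.1848, 0.2239]
t=5: π = [0.1565, 0.2222, 0.2130, 0.1841, 0.2241]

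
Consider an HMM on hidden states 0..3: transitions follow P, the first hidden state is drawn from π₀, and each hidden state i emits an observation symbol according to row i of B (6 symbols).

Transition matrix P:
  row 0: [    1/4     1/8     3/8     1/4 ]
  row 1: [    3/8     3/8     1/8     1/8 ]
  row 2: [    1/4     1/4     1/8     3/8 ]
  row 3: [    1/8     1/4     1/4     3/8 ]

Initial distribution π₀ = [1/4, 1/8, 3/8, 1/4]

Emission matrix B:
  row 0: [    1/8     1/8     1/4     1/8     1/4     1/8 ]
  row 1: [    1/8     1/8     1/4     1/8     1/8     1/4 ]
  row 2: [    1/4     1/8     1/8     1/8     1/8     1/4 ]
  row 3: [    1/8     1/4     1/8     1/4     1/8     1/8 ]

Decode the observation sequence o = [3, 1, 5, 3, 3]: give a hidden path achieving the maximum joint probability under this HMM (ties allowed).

t=0: δ = [3.125e-02, 1.562e-02, 4.688e-02, 6.250e-02]  (obs o_0=3)
t=1: δ = [1.465e-03, 1.953e-03, 1.953e-03, 5.859e-03]  ψ = [2, 3, 3, 3]  (obs o_1=1)
t=2: δ = [9.155e-05, 3.662e-04, 3.662e-04, 2.747e-04]  ψ = [1, 3, 3, 3]  (obs o_2=5)
t=3: δ = [1.717e-05, 1.717e-05, 8.583e-06, 3.433e-05]  ψ = [1, 1, 3, 2]  (obs o_3=3)
t=4: δ = [8.047e-07, 1.073e-06, 1.073e-06, 3.219e-06]  ψ = [1, 3, 3, 3]  (obs o_4=3)
backtrack: best end state = 3; path = [3, 3, 2, 3, 3]

path = [3, 3, 2, 3, 3]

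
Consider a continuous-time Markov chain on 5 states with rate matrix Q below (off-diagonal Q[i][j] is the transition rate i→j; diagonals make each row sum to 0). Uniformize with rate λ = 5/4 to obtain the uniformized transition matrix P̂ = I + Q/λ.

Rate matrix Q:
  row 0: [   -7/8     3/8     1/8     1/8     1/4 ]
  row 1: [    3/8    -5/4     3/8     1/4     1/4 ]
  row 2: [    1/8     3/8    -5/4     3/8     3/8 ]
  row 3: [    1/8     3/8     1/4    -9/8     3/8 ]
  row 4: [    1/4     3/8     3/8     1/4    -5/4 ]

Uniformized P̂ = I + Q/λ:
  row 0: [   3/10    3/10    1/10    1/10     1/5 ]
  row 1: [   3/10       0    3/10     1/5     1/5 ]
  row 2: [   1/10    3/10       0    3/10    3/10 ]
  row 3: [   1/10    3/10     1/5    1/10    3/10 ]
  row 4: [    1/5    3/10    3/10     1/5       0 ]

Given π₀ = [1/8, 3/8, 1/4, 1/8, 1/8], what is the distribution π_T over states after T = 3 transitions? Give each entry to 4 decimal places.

π = [0.2086, 0.2269, 0.1876, 0.1803, 0.1966]

t=0: π = [0.1250, 0.3750, 0.2500, 0.1250, 0.1250]
t=1: π = [0.2125, 0.1875, 0.1875, 0.2000, 0.2125]
t=2: π = [0.2013, 0.2438, 0.1813, 0.1775, 0.1963]
t=3: π = [0.2086, 0.2269, 0.1876, 0.1803, 0.1966]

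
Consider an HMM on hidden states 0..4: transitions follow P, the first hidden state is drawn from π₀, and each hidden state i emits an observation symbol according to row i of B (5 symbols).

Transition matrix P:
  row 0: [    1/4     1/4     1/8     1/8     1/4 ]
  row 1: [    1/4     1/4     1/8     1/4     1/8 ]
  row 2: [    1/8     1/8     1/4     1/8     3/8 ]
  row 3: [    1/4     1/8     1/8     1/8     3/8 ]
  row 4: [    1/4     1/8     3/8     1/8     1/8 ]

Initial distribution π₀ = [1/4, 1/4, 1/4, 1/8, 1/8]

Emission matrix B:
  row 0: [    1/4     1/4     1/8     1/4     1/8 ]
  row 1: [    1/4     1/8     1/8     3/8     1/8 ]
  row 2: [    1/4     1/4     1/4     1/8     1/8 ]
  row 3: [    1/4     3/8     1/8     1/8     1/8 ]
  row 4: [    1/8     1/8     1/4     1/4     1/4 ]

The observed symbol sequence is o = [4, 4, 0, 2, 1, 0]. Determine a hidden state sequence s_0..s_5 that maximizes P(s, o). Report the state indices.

path = [2, 4, 2, 4, 2, 2]

t=0: δ = [3.125e-02, 3.125e-02, 3.125e-02, 1.562e-02, 3.125e-02]  (obs o_0=4)
t=1: δ = [9.766e-04, 9.766e-04, 1.465e-03, 9.766e-04, 2.930e-03]  ψ = [0, 0, 4, 1, 2]  (obs o_1=4)
t=2: δ = [1.831e-04, 9.155e-05, 2.747e-04, 9.155e-05, 6.866e-05]  ψ = [4, 4, 4, 4, 2]  (obs o_2=0)
t=3: δ = [5.722e-06, 5.722e-06, 1.717e-05, 4.292e-06, 2.575e-05]  ψ = [0, 0, 2, 2, 2]  (obs o_3=2)
t=4: δ = [1.609e-06, 4.023e-07, 2.414e-06, 1.207e-06, 8.047e-07]  ψ = [4, 4, 4, 4, 2]  (obs o_4=1)
t=5: δ = [1.006e-07, 1.006e-07, 1.509e-07, 7.544e-08, 1.132e-07]  ψ = [0, 0, 2, 2, 2]  (obs o_5=0)
backtrack: best end state = 2; path = [2, 4, 2, 4, 2, 2]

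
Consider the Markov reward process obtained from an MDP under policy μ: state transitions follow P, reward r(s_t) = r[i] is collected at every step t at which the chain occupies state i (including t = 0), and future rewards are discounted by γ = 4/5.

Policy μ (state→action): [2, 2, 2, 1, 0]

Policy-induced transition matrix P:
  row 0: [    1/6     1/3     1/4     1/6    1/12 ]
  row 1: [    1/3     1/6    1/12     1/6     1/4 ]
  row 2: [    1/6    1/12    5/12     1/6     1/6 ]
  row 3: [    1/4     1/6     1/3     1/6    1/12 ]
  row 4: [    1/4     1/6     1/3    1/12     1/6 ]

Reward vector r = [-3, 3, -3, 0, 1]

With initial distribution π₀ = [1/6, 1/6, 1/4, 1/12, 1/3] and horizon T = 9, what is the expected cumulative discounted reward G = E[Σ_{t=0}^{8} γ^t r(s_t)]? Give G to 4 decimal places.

G = -3.3169

t=0: π = [0.1667, 0.1667, 0.2500, 0.0833, 0.3333], E[r] = -0.4167, γ^t·E[r] = -0.416667, running G = -0.416667
t=1: π = [0.2292, 0.1736, 0.2986, 0.1389, 0.1597], E[r] = -0.9028, γ^t·E[r] = -0.722222, running G = -1.138889
t=2: π = [0.2205, 0.1800, 0.2957, 0.1534, 0.1505], E[r] = -0.8582, γ^t·E[r] = -0.549259, running G = -1.688148
t=3: π = [0.2220, 0.1788, 0.2946, 0.1541, 0.1505], E[r] = -0.8629, γ^t·E[r] = -0.441827, running G = -2.129975
t=4: π = [0.2218, 0.1791, 0.2947, 0.1541, 0.1502], E[r] = -0.8621, γ^t·E[r] = -0.353101, running G = -2.483077
t=5: π = [0.2219, 0.1791, 0.2946, 0.1541, 0.1503], E[r] = -0.8620, γ^t·E[r] = -0.282462, running G = -2.765539
t=6: π = [0.2219, 0.1791, 0.2946, 0.1541, 0.1503], E[r] = -0.8620, γ^t·E[r] = -0.225963, running G = -2.991502
t=7: π = [0.2219, 0.1791, 0.2946, 0.1541, 0.1503], E[r] = -0.8620, γ^t·E[r] = -0.180769, running G = -3.172270
t=8: π = [0.2219, 0.1791, 0.2946, 0.1541, 0.1503], E[r] = -0.8620, γ^t·E[r] = -0.144615, running G = -3.316885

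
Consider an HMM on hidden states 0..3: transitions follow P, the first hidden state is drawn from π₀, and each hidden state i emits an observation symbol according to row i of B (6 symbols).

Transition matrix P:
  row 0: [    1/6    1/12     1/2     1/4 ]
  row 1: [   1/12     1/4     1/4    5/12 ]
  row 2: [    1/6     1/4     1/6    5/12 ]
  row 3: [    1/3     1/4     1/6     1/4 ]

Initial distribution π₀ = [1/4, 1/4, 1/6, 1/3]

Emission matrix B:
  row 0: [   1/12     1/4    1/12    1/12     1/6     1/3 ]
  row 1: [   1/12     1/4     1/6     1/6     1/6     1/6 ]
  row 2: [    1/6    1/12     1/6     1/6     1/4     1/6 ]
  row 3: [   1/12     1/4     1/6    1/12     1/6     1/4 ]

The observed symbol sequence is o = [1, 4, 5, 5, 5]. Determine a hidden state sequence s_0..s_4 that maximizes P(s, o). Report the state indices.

path = [0, 2, 3, 0, 2]

t=0: δ = [6.250e-02, 6.250e-02, 1.389e-02, 8.333e-02]  (obs o_0=1)
t=1: δ = [4.630e-03, 3.472e-03, 7.812e-03, 4.340e-03]  ψ = [3, 3, 0, 1]  (obs o_1=4)
t=2: δ = [4.823e-04, 3.255e-04, 3.858e-04, 8.138e-04]  ψ = [3, 2, 0, 2]  (obs o_2=5)
t=3: δ = [9.042e-05, 3.391e-05, 4.019e-05, 5.086e-05]  ψ = [3, 3, 0, 3]  (obs o_3=5)
t=4: δ = [5.651e-06, 2.119e-06, 7.535e-06, 5.651e-06]  ψ = [3, 3, 0, 0]  (obs o_4=5)
backtrack: best end state = 2; path = [0, 2, 3, 0, 2]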